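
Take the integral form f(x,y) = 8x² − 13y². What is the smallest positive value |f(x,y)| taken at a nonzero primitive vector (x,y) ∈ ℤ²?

descent: ρ → (-13,0,8)
descent: ρ → (8,16,-5)  [lands on river]
river: ρ → (-5,14,11)
river: ρ → (11,8,-8)
river: ρ → (-8,8,11)
river: ρ → (11,14,-5)
river: ρ → (-5,16,8)
closes: descent 2, river 6
min |a| on river = 5

5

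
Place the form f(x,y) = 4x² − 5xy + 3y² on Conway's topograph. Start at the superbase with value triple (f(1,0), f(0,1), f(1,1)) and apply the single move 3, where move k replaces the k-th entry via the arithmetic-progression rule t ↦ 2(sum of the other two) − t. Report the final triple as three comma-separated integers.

start (4,3,2) = (f(1,0),f(0,1),f(1,1))
replace slot 3: 2·(4+3) − 2 = 12 → (4,3,12)

4,3,12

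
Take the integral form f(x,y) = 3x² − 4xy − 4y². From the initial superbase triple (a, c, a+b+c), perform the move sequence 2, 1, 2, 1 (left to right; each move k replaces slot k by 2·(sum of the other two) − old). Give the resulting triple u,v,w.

start (3,-4,-5) = (f(1,0),f(0,1),f(1,1))
replace slot 2: 2·(3+(-5)) − (-4) = 0 → (3,0,-5)
replace slot 1: 2·(0+(-5)) − 3 = -13 → (-13,0,-5)
replace slot 2: 2·((-13)+(-5)) − 0 = -36 → (-13,-36,-5)
replace slot 1: 2·((-36)+(-5)) − (-13) = -69 → (-69,-36,-5)

-69,-36,-5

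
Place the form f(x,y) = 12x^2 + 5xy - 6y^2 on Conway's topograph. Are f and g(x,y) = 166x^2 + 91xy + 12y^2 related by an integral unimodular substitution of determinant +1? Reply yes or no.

D₁ = 313, D₂ = 313
river cycle of f (length 38): (-6, 7, 11), (11, 15, -2), (-2, 17, 3), (3, 13, -12), (-12, 11, 4), (4, 13, -9), (-9, 5, 8), (8, 11, -6), (-6, 13, 6), (6, 11, -8), … (28 more)
river cycle of g (length 38): (-6, 7, 11), (11, 15, -2), (-2, 17, 3), (3, 13, -12), (-12, 11, 4), (4, 13, -9), (-9, 5, 8), (8, 11, -6), (-6, 13, 6), (6, 11, -8), … (28 more)
cycles coincide ⇒ equivalent

yes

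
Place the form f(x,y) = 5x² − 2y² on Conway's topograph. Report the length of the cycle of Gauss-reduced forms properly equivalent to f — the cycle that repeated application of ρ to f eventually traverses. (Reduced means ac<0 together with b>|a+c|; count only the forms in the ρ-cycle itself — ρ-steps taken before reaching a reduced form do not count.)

D = 40, ⌊√D⌋ = 6
descent: ρ → (-2,4,3)  [lands on river]
river: ρ → (3,2,-3)
river: ρ → (-3,4,2)
river: ρ → (2,4,-3)
river: ρ → (-3,2,3)
river: ρ → (3,4,-2)
ρ-cycle length = 6 (tail of 1 descent step not counted)

6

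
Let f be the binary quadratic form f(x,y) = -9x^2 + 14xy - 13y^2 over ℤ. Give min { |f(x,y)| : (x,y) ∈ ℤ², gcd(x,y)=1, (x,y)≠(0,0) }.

translate: b→4 (≡-14 mod 18), so (9,-14,13)→(9,4,8)
flip: (9,4,8)→(8,-4,9)
reduced (well bottom): (8,-4,9) with a≤c, −a<b≤a
well minimum |f| = |-8| = 8 (negative-definite)

8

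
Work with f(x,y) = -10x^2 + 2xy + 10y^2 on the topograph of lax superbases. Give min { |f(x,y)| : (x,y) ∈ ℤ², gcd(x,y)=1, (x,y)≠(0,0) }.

river: ρ → (10,18,-2)
river: ρ → (-2,18,10)
river: ρ → (10,2,-10)
river: ρ → (-10,18,2)
river: ρ → (2,18,-10)
river: ρ → (-10,2,10)
closes: descent 0, river 6
min |a| on river = 2

2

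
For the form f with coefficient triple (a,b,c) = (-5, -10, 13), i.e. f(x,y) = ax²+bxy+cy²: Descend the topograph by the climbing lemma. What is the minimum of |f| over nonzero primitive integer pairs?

descent: ρ → (13,10,-5)  [lands on river]
river: ρ → (-5,10,13)
river: ρ → (13,16,-2)
river: ρ → (-2,16,13)
closes: descent 1, river 4
min |a| on river = 2

2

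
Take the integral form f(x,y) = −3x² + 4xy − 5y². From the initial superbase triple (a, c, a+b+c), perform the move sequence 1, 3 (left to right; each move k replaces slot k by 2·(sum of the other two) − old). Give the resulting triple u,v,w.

start (-3,-5,-4) = (f(1,0),f(0,1),f(1,1))
replace slot 1: 2·((-5)+(-4)) − (-3) = -15 → (-15,-5,-4)
replace slot 3: 2·((-15)+(-5)) − (-4) = -36 → (-15,-5,-36)

-15,-5,-36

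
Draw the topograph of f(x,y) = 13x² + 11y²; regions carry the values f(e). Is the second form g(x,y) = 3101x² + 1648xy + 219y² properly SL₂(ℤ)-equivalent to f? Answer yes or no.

D₁ = -572, D₂ = -572
f: flip: (13,0,11)→(11,0,13)
f: reduced (well bottom): (11,0,13) with a≤c, −a<b≤a
g: flip: (3101,1648,219)→(219,-1648,3101)
g: translate: b→104 (≡-1648 mod 438), so (219,-1648,3101)→(219,104,13)
g: flip: (219,104,13)→(13,-104,219)
g: translate: b→0 (≡-104 mod 26), so (13,-104,219)→(13,0,11)
g: flip: (13,0,11)→(11,0,13)
g: reduced (well bottom): (11,0,13) with a≤c, −a<b≤a
reduced forms (11, 0, 13) vs (11, 0, 13) ⇒ equivalent

yes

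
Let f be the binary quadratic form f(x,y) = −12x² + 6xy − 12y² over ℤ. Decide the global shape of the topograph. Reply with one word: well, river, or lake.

D = b²−4ac = 6² − 4·(-12)·(-12) = -540
D < 0 ⇒ definite ⇒ every region one sign ⇒ single well

well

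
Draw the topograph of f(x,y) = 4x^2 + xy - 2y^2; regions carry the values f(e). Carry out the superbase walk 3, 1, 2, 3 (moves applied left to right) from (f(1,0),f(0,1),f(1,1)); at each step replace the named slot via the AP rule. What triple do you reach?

start (4,-2,3) = (f(1,0),f(0,1),f(1,1))
replace slot 3: 2·(4+(-2)) − 3 = 1 → (4,-2,1)
replace slot 1: 2·((-2)+1) − 4 = -6 → (-6,-2,1)
replace slot 2: 2·((-6)+1) − (-2) = -8 → (-6,-8,1)
replace slot 3: 2·((-6)+(-8)) − 1 = -29 → (-6,-8,-29)

-6,-8,-29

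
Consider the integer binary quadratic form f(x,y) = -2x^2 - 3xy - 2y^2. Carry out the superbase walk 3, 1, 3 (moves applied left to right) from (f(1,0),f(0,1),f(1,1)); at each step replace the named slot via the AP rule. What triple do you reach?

start (-2,-2,-7) = (f(1,0),f(0,1),f(1,1))
replace slot 3: 2·((-2)+(-2)) − (-7) = -1 → (-2,-2,-1)
replace slot 1: 2·((-2)+(-1)) − (-2) = -4 → (-4,-2,-1)
replace slot 3: 2·((-4)+(-2)) − (-1) = -11 → (-4,-2,-11)

-4,-2,-11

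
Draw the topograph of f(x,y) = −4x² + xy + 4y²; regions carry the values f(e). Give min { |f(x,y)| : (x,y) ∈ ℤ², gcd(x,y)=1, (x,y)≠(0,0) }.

river: ρ → (4,7,-1)
river: ρ → (-1,7,4)
river: ρ → (4,1,-4)
river: ρ → (-4,7,1)
river: ρ → (1,7,-4)
river: ρ → (-4,1,4)
closes: descent 0, river 6
min |a| on river = 1

1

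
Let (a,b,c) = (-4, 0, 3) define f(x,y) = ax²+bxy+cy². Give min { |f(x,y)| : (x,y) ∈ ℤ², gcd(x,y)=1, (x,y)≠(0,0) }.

descent: ρ → (3,6,-1)  [lands on river]
river: ρ → (-1,6,3)
closes: descent 1, river 2
min |a| on river = 1

1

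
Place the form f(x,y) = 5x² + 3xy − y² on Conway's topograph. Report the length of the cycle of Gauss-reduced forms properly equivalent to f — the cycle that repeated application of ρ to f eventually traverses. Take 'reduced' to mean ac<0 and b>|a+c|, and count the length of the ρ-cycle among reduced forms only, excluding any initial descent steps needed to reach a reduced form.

D = 29, ⌊√D⌋ = 5
descent: ρ → (-1,5,1)  [lands on river]
river: ρ → (1,5,-1)
ρ-cycle length = 2 (tail of 1 descent step not counted)

2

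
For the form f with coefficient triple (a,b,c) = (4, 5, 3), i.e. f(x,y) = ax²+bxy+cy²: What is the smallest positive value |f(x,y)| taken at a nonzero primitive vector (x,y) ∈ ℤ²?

translate: b→-3 (≡5 mod 8), so (4,5,3)→(4,-3,2)
flip: (4,-3,2)→(2,3,4)
translate: b→-1 (≡3 mod 4), so (2,3,4)→(2,-1,3)
reduced (well bottom): (2,-1,3) with a≤c, −a<b≤a
well minimum = a = 2

2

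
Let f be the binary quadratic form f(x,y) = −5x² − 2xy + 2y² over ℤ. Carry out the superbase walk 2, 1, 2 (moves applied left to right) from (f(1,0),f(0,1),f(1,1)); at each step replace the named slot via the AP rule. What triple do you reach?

start (-5,2,-5) = (f(1,0),f(0,1),f(1,1))
replace slot 2: 2·((-5)+(-5)) − 2 = -22 → (-5,-22,-5)
replace slot 1: 2·((-22)+(-5)) − (-5) = -49 → (-49,-22,-5)
replace slot 2: 2·((-49)+(-5)) − (-22) = -86 → (-49,-86,-5)

-49,-86,-5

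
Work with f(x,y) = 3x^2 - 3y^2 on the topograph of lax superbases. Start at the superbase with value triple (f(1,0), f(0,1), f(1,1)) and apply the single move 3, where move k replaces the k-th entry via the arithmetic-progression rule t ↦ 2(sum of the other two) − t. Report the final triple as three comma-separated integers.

start (3,-3,0) = (f(1,0),f(0,1),f(1,1))
replace slot 3: 2·(3+(-3)) − 0 = 0 → (3,-3,0)

3,-3,0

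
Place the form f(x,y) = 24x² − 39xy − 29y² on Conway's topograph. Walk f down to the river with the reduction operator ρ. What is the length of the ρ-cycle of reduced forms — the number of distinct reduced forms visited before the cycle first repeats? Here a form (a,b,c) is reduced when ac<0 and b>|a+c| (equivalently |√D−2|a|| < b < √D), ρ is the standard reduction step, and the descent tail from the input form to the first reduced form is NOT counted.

D = 4305, ⌊√D⌋ = 65
descent: ρ → (-29,39,24)  [lands on river]
river: ρ → (24,57,-11)
river: ρ → (-11,53,34)
river: ρ → (34,15,-30)
river: ρ → (-30,45,19)
river: ρ → (19,31,-44)
river: ρ → (-44,57,6)
river: ρ → (6,63,-14)
river: ρ → (-14,49,34)
river: ρ → (34,19,-29)
ρ-cycle length = 10 (tail of 1 descent step not counted)

10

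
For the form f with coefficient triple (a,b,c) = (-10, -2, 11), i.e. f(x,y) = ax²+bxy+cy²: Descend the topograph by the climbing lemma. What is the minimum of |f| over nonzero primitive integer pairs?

descent: ρ → (11,2,-10)  [lands on river]
river: ρ → (-10,18,3)
river: ρ → (3,18,-10)
river: ρ → (-10,2,11)
river: ρ → (11,20,-1)
river: ρ → (-1,20,11)
closes: descent 1, river 6
min |a| on river = 1

1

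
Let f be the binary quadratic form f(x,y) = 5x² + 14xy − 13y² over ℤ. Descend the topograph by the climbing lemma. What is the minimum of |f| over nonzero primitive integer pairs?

river: ρ → (-13,12,6)
river: ρ → (6,12,-13)
river: ρ → (-13,14,5)
river: ρ → (5,16,-10)
river: ρ → (-10,4,11)
river: ρ → (11,18,-3)
river: ρ → (-3,18,11)
river: ρ → (11,4,-10)
river: ρ → (-10,16,5)
river: ρ → (5,14,-13)
closes: descent 0, river 10
min |a| on river = 3

3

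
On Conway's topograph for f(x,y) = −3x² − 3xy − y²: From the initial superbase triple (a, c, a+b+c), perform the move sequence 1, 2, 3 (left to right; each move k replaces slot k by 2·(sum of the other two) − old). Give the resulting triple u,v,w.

start (-3,-1,-7) = (f(1,0),f(0,1),f(1,1))
replace slot 1: 2·((-1)+(-7)) − (-3) = -13 → (-13,-1,-7)
replace slot 2: 2·((-13)+(-7)) − (-1) = -39 → (-13,-39,-7)
replace slot 3: 2·((-13)+(-39)) − (-7) = -97 → (-13,-39,-97)

-13,-39,-97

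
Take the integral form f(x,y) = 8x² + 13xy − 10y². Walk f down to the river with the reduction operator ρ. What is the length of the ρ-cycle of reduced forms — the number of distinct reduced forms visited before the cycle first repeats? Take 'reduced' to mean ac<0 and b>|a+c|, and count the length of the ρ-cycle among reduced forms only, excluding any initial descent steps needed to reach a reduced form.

D = 489, ⌊√D⌋ = 22
river: ρ → (-10,7,11)
river: ρ → (11,15,-6)
river: ρ → (-6,21,2)
river: ρ → (2,19,-16)
river: ρ → (-16,13,5)
river: ρ → (5,17,-10)
river: ρ → (-10,3,12)
river: ρ → (12,21,-1)
river: ρ → (-1,21,12)
river: ρ → (12,3,-10)
river: ρ → (-10,17,5)
river: ρ → (5,13,-16)
river: ρ → (-16,19,2)
river: ρ → (2,21,-6)
river: ρ → (-6,15,11)
river: ρ → (11,7,-10)
river: ρ → (-10,13,8)
river: ρ → (8,19,-4)
river: ρ → (-4,21,3)
river: ρ → (3,21,-4)
river: ρ → (-4,19,8)
river: ρ → (8,13,-10)
ρ-cycle length = 22 (tail of 0 descent steps not counted)

22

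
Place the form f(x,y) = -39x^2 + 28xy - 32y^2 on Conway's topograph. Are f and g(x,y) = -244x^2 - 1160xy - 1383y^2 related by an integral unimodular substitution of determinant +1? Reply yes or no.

D₁ = -4208, D₂ = -4208
f is negative-definite; reduce −f:
−f: flip: (39,-28,32)→(32,28,39)
−f: reduced (well bottom): (32,28,39) with a≤c, −a<b≤a
flip sign back: reduced form of f is (-32,-28,-39)
g is negative-definite; reduce −g:
−g: translate: b→184 (≡1160 mod 488), so (244,1160,1383)→(244,184,39)
−g: flip: (244,184,39)→(39,-184,244)
−g: translate: b→-28 (≡-184 mod 78), so (39,-184,244)→(39,-28,32)
−g: flip: (39,-28,32)→(32,28,39)
−g: reduced (well bottom): (32,28,39) with a≤c, −a<b≤a
flip sign back: reduced form of g is (-32,-28,-39)
reduced forms (-32, -28, -39) vs (-32, -28, -39) ⇒ equivalent

yes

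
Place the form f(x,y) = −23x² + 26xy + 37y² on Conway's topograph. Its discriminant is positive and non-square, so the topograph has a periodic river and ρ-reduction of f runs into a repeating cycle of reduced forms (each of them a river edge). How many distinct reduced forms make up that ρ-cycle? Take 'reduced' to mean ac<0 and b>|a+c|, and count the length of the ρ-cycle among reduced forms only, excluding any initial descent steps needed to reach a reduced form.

D = 4080, ⌊√D⌋ = 63
river: ρ → (37,48,-12)
river: ρ → (-12,48,37)
river: ρ → (37,26,-23)
river: ρ → (-23,20,40)
river: ρ → (40,60,-3)
river: ρ → (-3,60,40)
river: ρ → (40,20,-23)
river: ρ → (-23,26,37)
ρ-cycle length = 8 (tail of 0 descent steps not counted)

8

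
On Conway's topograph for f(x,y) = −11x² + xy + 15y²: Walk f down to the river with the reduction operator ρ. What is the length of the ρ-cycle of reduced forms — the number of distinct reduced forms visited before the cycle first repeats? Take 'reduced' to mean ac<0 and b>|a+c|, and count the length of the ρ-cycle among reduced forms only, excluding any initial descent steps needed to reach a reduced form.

D = 661, ⌊√D⌋ = 25
descent: ρ → (15,-1,-11)
descent: ρ → (-11,23,3)  [lands on river]
river: ρ → (3,25,-3)
river: ρ → (-3,23,11)
river: ρ → (11,21,-5)
river: ρ → (-5,19,15)
river: ρ → (15,11,-9)
river: ρ → (-9,25,1)
river: ρ → (1,25,-9)
river: ρ → (-9,11,15)
river: ρ → (15,19,-5)
river: ρ → (-5,21,11)
river: ρ → (11,23,-3)
river: ρ → (-3,25,3)
river: ρ → (3,23,-11)
river: ρ → (-11,21,5)
river: ρ → (5,19,-15)
river: ρ → (-15,11,9)
river: ρ → (9,25,-1)
river: ρ → (-1,25,9)
river: ρ → (9,11,-15)
river: ρ → (-15,19,5)
river: ρ → (5,21,-11)
ρ-cycle length = 22 (tail of 2 descent steps not counted)

22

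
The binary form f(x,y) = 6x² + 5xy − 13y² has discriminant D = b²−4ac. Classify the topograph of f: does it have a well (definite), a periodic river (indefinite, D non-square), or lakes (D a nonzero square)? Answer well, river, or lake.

D = b²−4ac = 5² − 4·6·(-13) = 337
D > 0 non-square ⇒ indefinite ⇒ periodic river

river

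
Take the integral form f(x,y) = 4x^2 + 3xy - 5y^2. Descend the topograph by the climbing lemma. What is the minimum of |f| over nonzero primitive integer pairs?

river: ρ → (-5,7,2)
river: ρ → (2,9,-1)
river: ρ → (-1,9,2)
river: ρ → (2,7,-5)
river: ρ → (-5,3,4)
river: ρ → (4,5,-4)
river: ρ → (-4,3,5)
river: ρ → (5,7,-2)
river: ρ → (-2,9,1)
river: ρ → (1,9,-2)
river: ρ → (-2,7,5)
river: ρ → (5,3,-4)
river: ρ → (-4,5,4)
river: ρ → (4,3,-5)
closes: descent 0, river 14
min |a| on river = 1

1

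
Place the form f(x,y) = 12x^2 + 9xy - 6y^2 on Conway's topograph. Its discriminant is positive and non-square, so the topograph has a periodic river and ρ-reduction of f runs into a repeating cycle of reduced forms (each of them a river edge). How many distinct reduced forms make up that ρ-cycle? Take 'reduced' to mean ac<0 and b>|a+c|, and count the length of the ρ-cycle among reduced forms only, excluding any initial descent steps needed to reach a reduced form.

D = 369, ⌊√D⌋ = 19
river: ρ → (-6,15,6)
river: ρ → (6,9,-12)
river: ρ → (-12,15,3)
river: ρ → (3,15,-12)
river: ρ → (-12,9,6)
river: ρ → (6,15,-6)
river: ρ → (-6,9,12)
river: ρ → (12,15,-3)
river: ρ → (-3,15,12)
river: ρ → (12,9,-6)
ρ-cycle length = 10 (tail of 0 descent steps not counted)

10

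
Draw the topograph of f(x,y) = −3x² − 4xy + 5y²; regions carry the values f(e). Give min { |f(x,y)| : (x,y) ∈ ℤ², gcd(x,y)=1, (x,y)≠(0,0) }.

descent: ρ → (5,4,-3)  [lands on river]
river: ρ → (-3,8,1)
river: ρ → (1,8,-3)
river: ρ → (-3,4,5)
river: ρ → (5,6,-2)
river: ρ → (-2,6,5)
closes: descent 1, river 6
min |a| on river = 1

1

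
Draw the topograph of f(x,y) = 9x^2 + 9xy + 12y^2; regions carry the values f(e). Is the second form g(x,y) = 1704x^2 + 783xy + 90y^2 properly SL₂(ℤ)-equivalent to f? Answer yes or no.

D₁ = -351, D₂ = -351
f: reduced (well bottom): (9,9,12) with a≤c, −a<b≤a
g: flip: (1704,783,90)→(90,-783,1704)
g: translate: b→-63 (≡-783 mod 180), so (90,-783,1704)→(90,-63,12)
g: flip: (90,-63,12)→(12,63,90)
g: translate: b→-9 (≡63 mod 24), so (12,63,90)→(12,-9,9)
g: flip: (12,-9,9)→(9,9,12)
g: reduced (well bottom): (9,9,12) with a≤c, −a<b≤a
reduced forms (9, 9, 12) vs (9, 9, 12) ⇒ equivalent

yes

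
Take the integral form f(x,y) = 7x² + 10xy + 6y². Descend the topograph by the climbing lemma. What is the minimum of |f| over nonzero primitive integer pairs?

translate: b→-4 (≡10 mod 14), so (7,10,6)→(7,-4,3)
flip: (7,-4,3)→(3,4,7)
translate: b→-2 (≡4 mod 6), so (3,4,7)→(3,-2,6)
reduced (well bottom): (3,-2,6) with a≤c, −a<b≤a
well minimum = a = 3

3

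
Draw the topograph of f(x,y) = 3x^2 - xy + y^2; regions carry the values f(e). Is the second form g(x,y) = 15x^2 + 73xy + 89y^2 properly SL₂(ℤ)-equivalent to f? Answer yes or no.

D₁ = -11, D₂ = -11
f: flip: (3,-1,1)→(1,1,3)
f: reduced (well bottom): (1,1,3) with a≤c, −a<b≤a
g: translate: b→13 (≡73 mod 30), so (15,73,89)→(15,13,3)
g: flip: (15,13,3)→(3,-13,15)
g: translate: b→-1 (≡-13 mod 6), so (3,-13,15)→(3,-1,1)
g: flip: (3,-1,1)→(1,1,3)
g: reduced (well bottom): (1,1,3) with a≤c, −a<b≤a
reduced forms (1, 1, 3) vs (1, 1, 3) ⇒ equivalent

yes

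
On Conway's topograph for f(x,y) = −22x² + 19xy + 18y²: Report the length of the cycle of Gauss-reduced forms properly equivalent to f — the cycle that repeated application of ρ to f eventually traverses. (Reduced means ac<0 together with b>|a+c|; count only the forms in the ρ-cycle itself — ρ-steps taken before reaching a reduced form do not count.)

D = 1945, ⌊√D⌋ = 44
river: ρ → (18,17,-23)
river: ρ → (-23,29,12)
river: ρ → (12,43,-2)
river: ρ → (-2,41,33)
river: ρ → (33,25,-10)
river: ρ → (-10,35,18)
river: ρ → (18,37,-8)
river: ρ → (-8,43,3)
river: ρ → (3,41,-22)
river: ρ → (-22,3,22)
river: ρ → (22,41,-3)
river: ρ → (-3,43,8)
river: ρ → (8,37,-18)
river: ρ → (-18,35,10)
river: ρ → (10,25,-33)
river: ρ → (-33,41,2)
river: ρ → (2,43,-12)
river: ρ → (-12,29,23)
river: ρ → (23,17,-18)
river: ρ → (-18,19,22)
river: ρ → (22,25,-15)
river: ρ → (-15,35,12)
river: ρ → (12,37,-12)
river: ρ → (-12,35,15)
river: ρ → (15,25,-22)
river: ρ → (-22,19,18)
ρ-cycle length = 26 (tail of 0 descent steps not counted)

26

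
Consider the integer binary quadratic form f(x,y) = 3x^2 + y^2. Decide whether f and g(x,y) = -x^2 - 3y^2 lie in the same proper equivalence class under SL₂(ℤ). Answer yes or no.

D₁ = -12, D₂ = -12
f: flip: (3,0,1)→(1,0,3)
f: reduced (well bottom): (1,0,3) with a≤c, −a<b≤a
g is negative-definite; reduce −g:
−g: reduced (well bottom): (1,0,3) with a≤c, −a<b≤a
flip sign back: reduced form of g is (-1,0,-3)
reduced forms (1, 0, 3) vs (-1, 0, -3) ⇒ inequivalent

no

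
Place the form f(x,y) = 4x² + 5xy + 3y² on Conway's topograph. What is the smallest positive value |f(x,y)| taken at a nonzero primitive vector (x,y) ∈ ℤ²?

translate: b→-3 (≡5 mod 8), so (4,5,3)→(4,-3,2)
flip: (4,-3,2)→(2,3,4)
translate: b→-1 (≡3 mod 4), so (2,3,4)→(2,-1,3)
reduced (well bottom): (2,-1,3) with a≤c, −a<b≤a
well minimum = a = 2

2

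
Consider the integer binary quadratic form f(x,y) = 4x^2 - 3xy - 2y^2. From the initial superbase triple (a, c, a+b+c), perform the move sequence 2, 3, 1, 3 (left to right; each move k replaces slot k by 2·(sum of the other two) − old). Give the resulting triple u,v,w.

start (4,-2,-1) = (f(1,0),f(0,1),f(1,1))
replace slot 2: 2·(4+(-1)) − (-2) = 8 → (4,8,-1)
replace slot 3: 2·(4+8) − (-1) = 25 → (4,8,25)
replace slot 1: 2·(8+25) − 4 = 62 → (62,8,25)
replace slot 3: 2·(62+8) − 25 = 115 → (62,8,115)

62,8,115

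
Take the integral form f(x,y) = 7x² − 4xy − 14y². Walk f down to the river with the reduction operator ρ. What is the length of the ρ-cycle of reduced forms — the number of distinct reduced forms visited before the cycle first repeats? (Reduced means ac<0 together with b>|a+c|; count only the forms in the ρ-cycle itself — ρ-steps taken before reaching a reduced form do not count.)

D = 408, ⌊√D⌋ = 20
descent: ρ → (-14,4,7)
descent: ρ → (7,10,-11)  [lands on river]
river: ρ → (-11,12,6)
river: ρ → (6,12,-11)
river: ρ → (-11,10,7)
river: ρ → (7,18,-3)
river: ρ → (-3,18,7)
ρ-cycle length = 6 (tail of 2 descent steps not counted)

6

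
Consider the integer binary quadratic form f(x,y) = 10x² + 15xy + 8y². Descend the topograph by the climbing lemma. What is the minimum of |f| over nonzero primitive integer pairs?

translate: b→-5 (≡15 mod 20), so (10,15,8)→(10,-5,3)
flip: (10,-5,3)→(3,5,10)
translate: b→-1 (≡5 mod 6), so (3,5,10)→(3,-1,8)
reduced (well bottom): (3,-1,8) with a≤c, −a<b≤a
well minimum = a = 3

3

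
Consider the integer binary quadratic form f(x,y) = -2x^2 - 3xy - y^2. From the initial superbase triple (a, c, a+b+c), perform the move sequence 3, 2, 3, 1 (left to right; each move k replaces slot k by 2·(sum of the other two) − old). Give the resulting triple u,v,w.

start (-2,-1,-6) = (f(1,0),f(0,1),f(1,1))
replace slot 3: 2·((-2)+(-1)) − (-6) = 0 → (-2,-1,0)
replace slot 2: 2·((-2)+0) − (-1) = -3 → (-2,-3,0)
replace slot 3: 2·((-2)+(-3)) − 0 = -10 → (-2,-3,-10)
replace slot 1: 2·((-3)+(-10)) − (-2) = -24 → (-24,-3,-10)

-24,-3,-10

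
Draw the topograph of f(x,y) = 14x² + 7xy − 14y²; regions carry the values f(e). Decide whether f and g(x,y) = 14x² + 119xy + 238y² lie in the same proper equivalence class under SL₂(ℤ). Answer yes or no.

D₁ = 833, D₂ = 833
river cycle of f (length 6): (-14, 21, 7), (7, 21, -14), (-14, 7, 14), (14, 21, -7), (-7, 21, 14), (14, 7, -14)
river cycle of g (length 6): (14, 7, -14), (-14, 21, 7), (7, 21, -14), (-14, 7, 14), (14, 21, -7), (-7, 21, 14)
cycles coincide ⇒ equivalent

yes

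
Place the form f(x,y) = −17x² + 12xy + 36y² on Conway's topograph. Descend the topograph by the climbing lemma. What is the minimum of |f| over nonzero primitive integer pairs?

descent: ρ → (36,-12,-17)
descent: ρ → (-17,46,7)  [lands on river]
river: ρ → (7,38,-41)
river: ρ → (-41,44,4)
river: ρ → (4,44,-41)
river: ρ → (-41,38,7)
river: ρ → (7,46,-17)
river: ρ → (-17,22,31)
river: ρ → (31,40,-8)
river: ρ → (-8,40,31)
river: ρ → (31,22,-17)
closes: descent 2, river 10
min |a| on river = 4

4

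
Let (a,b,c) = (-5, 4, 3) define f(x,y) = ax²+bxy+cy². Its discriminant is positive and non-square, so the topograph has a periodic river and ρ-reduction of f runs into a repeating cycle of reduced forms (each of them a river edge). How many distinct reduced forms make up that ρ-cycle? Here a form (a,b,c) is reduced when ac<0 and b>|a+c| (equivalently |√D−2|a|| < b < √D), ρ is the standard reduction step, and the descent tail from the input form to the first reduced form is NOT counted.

D = 76, ⌊√D⌋ = 8
river: ρ → (3,8,-1)
river: ρ → (-1,8,3)
river: ρ → (3,4,-5)
river: ρ → (-5,6,2)
river: ρ → (2,6,-5)
river: ρ → (-5,4,3)
ρ-cycle length = 6 (tail of 0 descent steps not counted)

6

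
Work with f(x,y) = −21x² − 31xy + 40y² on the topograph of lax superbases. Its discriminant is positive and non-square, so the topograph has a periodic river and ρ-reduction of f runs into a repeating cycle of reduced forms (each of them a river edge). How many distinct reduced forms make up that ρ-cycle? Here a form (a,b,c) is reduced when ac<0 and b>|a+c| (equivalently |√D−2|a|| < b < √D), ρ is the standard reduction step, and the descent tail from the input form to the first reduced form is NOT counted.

D = 4321, ⌊√D⌋ = 65
descent: ρ → (40,31,-21)  [lands on river]
river: ρ → (-21,53,18)
river: ρ → (18,55,-18)
river: ρ → (-18,53,21)
river: ρ → (21,31,-40)
river: ρ → (-40,49,12)
river: ρ → (12,47,-44)
river: ρ → (-44,41,15)
river: ρ → (15,49,-32)
river: ρ → (-32,15,32)
river: ρ → (32,49,-15)
river: ρ → (-15,41,44)
river: ρ → (44,47,-12)
river: ρ → (-12,49,40)
ρ-cycle length = 14 (tail of 1 descent step not counted)

14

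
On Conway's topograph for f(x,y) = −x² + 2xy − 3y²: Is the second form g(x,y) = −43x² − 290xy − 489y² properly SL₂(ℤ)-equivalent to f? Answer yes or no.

D₁ = -8, D₂ = -8
f is negative-definite; reduce −f:
−f: translate: b→0 (≡-2 mod 2), so (1,-2,3)→(1,0,2)
−f: reduced (well bottom): (1,0,2) with a≤c, −a<b≤a
flip sign back: reduced form of f is (-1,0,-2)
g is negative-definite; reduce −g:
−g: translate: b→32 (≡290 mod 86), so (43,290,489)→(43,32,6)
−g: flip: (43,32,6)→(6,-32,43)
−g: translate: b→4 (≡-32 mod 12), so (6,-32,43)→(6,4,1)
−g: flip: (6,4,1)→(1,-4,6)
−g: translate: b→0 (≡-4 mod 2), so (1,-4,6)→(1,0,2)
−g: reduced (well bottom): (1,0,2) with a≤c, −a<b≤a
flip sign back: reduced form of g is (-1,0,-2)
reduced forms (-1, 0, -2) vs (-1, 0, -2) ⇒ equivalent

yes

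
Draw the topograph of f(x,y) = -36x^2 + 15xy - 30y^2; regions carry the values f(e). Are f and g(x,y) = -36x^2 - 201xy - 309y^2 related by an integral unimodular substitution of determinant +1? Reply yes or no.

D₁ = -4095, D₂ = -4095
f is negative-definite; reduce −f:
−f: flip: (36,-15,30)→(30,15,36)
−f: reduced (well bottom): (30,15,36) with a≤c, −a<b≤a
flip sign back: reduced form of f is (-30,-15,-36)
g is negative-definite; reduce −g:
−g: translate: b→-15 (≡201 mod 72), so (36,201,309)→(36,-15,30)
−g: flip: (36,-15,30)→(30,15,36)
−g: reduced (well bottom): (30,15,36) with a≤c, −a<b≤a
flip sign back: reduced form of g is (-30,-15,-36)
reduced forms (-30, -15, -36) vs (-30, -15, -36) ⇒ equivalent

yes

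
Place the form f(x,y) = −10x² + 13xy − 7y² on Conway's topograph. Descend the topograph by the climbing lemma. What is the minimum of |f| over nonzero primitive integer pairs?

translate: b→7 (≡-13 mod 20), so (10,-13,7)→(10,7,4)
flip: (10,7,4)→(4,-7,10)
translate: b→1 (≡-7 mod 8), so (4,-7,10)→(4,1,7)
reduced (well bottom): (4,1,7) with a≤c, −a<b≤a
well minimum |f| = |-4| = 4 (negative-definite)

4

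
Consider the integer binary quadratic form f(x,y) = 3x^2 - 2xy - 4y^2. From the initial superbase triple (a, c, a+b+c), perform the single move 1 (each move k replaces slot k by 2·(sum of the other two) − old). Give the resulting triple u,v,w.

start (3,-4,-3) = (f(1,0),f(0,1),f(1,1))
replace slot 1: 2·((-4)+(-3)) − 3 = -17 → (-17,-4,-3)

-17,-4,-3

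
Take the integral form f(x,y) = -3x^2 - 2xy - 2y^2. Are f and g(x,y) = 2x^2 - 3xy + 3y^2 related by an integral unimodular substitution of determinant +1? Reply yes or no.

D₁ = -20, D₂ = -15
discriminants differ ⇒ not SL₂(ℤ)-equivalent

no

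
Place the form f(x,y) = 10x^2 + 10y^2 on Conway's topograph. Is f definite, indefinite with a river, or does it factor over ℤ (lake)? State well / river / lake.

D = b²−4ac = 0² − 4·10·10 = -400
D < 0 ⇒ definite ⇒ every region one sign ⇒ single well

well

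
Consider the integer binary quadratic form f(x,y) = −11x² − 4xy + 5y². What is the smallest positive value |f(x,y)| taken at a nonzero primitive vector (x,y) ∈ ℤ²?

descent: ρ → (5,14,-2)  [lands on river]
river: ρ → (-2,14,5)
river: ρ → (5,6,-10)
river: ρ → (-10,14,1)
river: ρ → (1,14,-10)
river: ρ → (-10,6,5)
closes: descent 1, river 6
min |a| on river = 1

1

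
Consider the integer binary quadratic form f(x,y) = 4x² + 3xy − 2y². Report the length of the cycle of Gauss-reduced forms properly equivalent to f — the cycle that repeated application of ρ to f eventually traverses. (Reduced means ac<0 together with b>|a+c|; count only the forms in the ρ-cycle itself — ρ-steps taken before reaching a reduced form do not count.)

D = 41, ⌊√D⌋ = 6
river: ρ → (-2,5,2)
river: ρ → (2,3,-4)
river: ρ → (-4,5,1)
river: ρ → (1,5,-4)
river: ρ → (-4,3,2)
river: ρ → (2,5,-2)
river: ρ → (-2,3,4)
river: ρ → (4,5,-1)
river: ρ → (-1,5,4)
river: ρ → (4,3,-2)
ρ-cycle length = 10 (tail of 0 descent steps not counted)

10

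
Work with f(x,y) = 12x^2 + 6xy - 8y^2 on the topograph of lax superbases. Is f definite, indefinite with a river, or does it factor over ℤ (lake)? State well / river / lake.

D = b²−4ac = 6² − 4·12·(-8) = 420
D > 0 non-square ⇒ indefinite ⇒ periodic river

river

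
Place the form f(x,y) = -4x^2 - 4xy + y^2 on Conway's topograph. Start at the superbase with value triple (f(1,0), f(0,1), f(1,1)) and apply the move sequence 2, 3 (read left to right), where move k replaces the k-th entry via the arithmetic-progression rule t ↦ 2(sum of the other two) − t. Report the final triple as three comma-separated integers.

start (-4,1,-7) = (f(1,0),f(0,1),f(1,1))
replace slot 2: 2·((-4)+(-7)) − 1 = -23 → (-4,-23,-7)
replace slot 3: 2·((-4)+(-23)) − (-7) = -47 → (-4,-23,-47)

-4,-23,-47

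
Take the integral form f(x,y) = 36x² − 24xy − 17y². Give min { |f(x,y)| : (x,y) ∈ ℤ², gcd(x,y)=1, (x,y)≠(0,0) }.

descent: ρ → (-17,24,36)  [lands on river]
river: ρ → (36,48,-5)
river: ρ → (-5,52,16)
river: ρ → (16,44,-17)
closes: descent 1, river 4
min |a| on river = 5

5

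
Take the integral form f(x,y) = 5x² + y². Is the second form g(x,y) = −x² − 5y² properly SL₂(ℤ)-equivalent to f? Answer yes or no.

D₁ = -20, D₂ = -20
f: flip: (5,0,1)→(1,0,5)
f: reduced (well bottom): (1,0,5) with a≤c, −a<b≤a
g is negative-definite; reduce −g:
−g: reduced (well bottom): (1,0,5) with a≤c, −a<b≤a
flip sign back: reduced form of g is (-1,0,-5)
reduced forms (1, 0, 5) vs (-1, 0, -5) ⇒ inequivalent

no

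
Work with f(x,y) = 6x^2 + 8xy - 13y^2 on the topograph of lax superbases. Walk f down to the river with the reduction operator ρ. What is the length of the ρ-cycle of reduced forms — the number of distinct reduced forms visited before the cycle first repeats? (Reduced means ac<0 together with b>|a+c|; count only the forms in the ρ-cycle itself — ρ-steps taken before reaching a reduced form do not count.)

D = 376, ⌊√D⌋ = 19
river: ρ → (-13,18,1)
river: ρ → (1,18,-13)
river: ρ → (-13,8,6)
river: ρ → (6,16,-5)
river: ρ → (-5,14,9)
river: ρ → (9,4,-10)
river: ρ → (-10,16,3)
river: ρ → (3,14,-15)
river: ρ → (-15,16,2)
river: ρ → (2,16,-15)
river: ρ → (-15,14,3)
river: ρ → (3,16,-10)
river: ρ → (-10,4,9)
river: ρ → (9,14,-5)
river: ρ → (-5,16,6)
river: ρ → (6,8,-13)
ρ-cycle length = 16 (tail of 0 descent steps not counted)

16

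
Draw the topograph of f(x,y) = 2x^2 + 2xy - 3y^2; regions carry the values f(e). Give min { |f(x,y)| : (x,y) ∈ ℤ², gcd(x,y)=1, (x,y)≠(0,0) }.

river: ρ → (-3,4,1)
river: ρ → (1,4,-3)
river: ρ → (-3,2,2)
river: ρ → (2,2,-3)
closes: descent 0, river 4
min |a| on river = 1

1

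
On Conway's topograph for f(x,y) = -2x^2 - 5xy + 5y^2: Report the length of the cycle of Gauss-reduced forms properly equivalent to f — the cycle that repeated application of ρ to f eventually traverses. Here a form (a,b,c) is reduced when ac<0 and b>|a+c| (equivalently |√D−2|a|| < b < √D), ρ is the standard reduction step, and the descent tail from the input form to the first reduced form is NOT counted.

D = 65, ⌊√D⌋ = 8
descent: ρ → (5,5,-2)  [lands on river]
river: ρ → (-2,7,2)
river: ρ → (2,5,-5)
river: ρ → (-5,5,2)
river: ρ → (2,7,-2)
river: ρ → (-2,5,5)
ρ-cycle length = 6 (tail of 1 descent step not counted)

6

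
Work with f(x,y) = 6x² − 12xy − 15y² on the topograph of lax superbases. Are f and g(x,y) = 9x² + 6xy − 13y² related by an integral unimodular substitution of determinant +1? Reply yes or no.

D₁ = 504, D₂ = 504
river cycle of f (length 4): (-15, 12, 6), (6, 12, -15), (-15, 18, 3), (3, 18, -15)
river cycle of g (length 10): (-13, 20, 2), (2, 20, -13), (-13, 6, 9), (9, 12, -10), (-10, 8, 11), (11, 14, -7), (-7, 14, 11), (11, 8, -10), (-10, 12, 9), (9, 6, -13)
cycles differ ⇒ inequivalent

no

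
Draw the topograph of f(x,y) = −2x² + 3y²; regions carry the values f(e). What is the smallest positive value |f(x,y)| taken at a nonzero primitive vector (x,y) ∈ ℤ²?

descent: ρ → (3,0,-2)
descent: ρ → (-2,4,1)  [lands on river]
river: ρ → (1,4,-2)
closes: descent 2, river 2
min |a| on river = 1

1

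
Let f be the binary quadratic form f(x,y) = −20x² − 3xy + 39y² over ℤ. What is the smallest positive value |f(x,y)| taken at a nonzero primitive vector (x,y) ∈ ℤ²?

descent: ρ → (39,3,-20)
descent: ρ → (-20,37,22)  [lands on river]
river: ρ → (22,51,-6)
river: ρ → (-6,45,46)
river: ρ → (46,47,-5)
river: ρ → (-5,53,16)
river: ρ → (16,43,-20)
closes: descent 2, river 6
min |a| on river = 5

5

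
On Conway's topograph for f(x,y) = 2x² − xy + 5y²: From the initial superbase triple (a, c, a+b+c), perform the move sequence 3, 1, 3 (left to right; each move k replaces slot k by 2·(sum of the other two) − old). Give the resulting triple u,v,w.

start (2,5,6) = (f(1,0),f(0,1),f(1,1))
replace slot 3: 2·(2+5) − 6 = 8 → (2,5,8)
replace slot 1: 2·(5+8) − 2 = 24 → (24,5,8)
replace slot 3: 2·(24+5) − 8 = 50 → (24,5,50)

24,5,50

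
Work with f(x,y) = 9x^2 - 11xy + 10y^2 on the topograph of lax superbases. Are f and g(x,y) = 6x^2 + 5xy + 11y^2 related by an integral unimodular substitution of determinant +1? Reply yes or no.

D₁ = -239, D₂ = -239
f: translate: b→7 (≡-11 mod 18), so (9,-11,10)→(9,7,8)
f: flip: (9,7,8)→(8,-7,9)
f: reduced (well bottom): (8,-7,9) with a≤c, −a<b≤a
g: reduced (well bottom): (6,5,11) with a≤c, −a<b≤a
reduced forms (8, -7, 9) vs (6, 5, 11) ⇒ inequivalent

no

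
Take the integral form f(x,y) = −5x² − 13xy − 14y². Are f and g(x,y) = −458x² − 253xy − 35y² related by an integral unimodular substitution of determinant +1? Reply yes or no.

D₁ = -111, D₂ = -111
f is negative-definite; reduce −f:
−f: translate: b→3 (≡13 mod 10), so (5,13,14)→(5,3,6)
−f: reduced (well bottom): (5,3,6) with a≤c, −a<b≤a
flip sign back: reduced form of f is (-5,-3,-6)
g is negative-definite; reduce −g:
−g: flip: (458,253,35)→(35,-253,458)
−g: translate: b→27 (≡-253 mod 70), so (35,-253,458)→(35,27,6)
−g: flip: (35,27,6)→(6,-27,35)
−g: translate: b→-3 (≡-27 mod 12), so (6,-27,35)→(6,-3,5)
−g: flip: (6,-3,5)→(5,3,6)
−g: reduced (well bottom): (5,3,6) with a≤c, −a<b≤a
flip sign back: reduced form of g is (-5,-3,-6)
reduced forms (-5, -3, -6) vs (-5, -3, -6) ⇒ equivalent

yes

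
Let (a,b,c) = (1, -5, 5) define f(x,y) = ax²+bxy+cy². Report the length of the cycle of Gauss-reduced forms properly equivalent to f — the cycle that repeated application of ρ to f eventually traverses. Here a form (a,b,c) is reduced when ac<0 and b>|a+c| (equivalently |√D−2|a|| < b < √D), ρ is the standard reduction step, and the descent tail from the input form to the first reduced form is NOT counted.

D = 5, ⌊√D⌋ = 2
descent: ρ → (5,5,1)
descent: ρ → (1,1,-1)  [lands on river]
river: ρ → (-1,1,1)
ρ-cycle length = 2 (tail of 2 descent steps not counted)

2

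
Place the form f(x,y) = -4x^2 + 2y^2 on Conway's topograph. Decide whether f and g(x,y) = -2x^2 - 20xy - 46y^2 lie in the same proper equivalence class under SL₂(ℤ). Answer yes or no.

D₁ = 32, D₂ = 32
river cycle of f (length 2): (2, 4, -2), (-2, 4, 2)
river cycle of g (length 2): (-2, 4, 2), (2, 4, -2)
cycles coincide ⇒ equivalent

yes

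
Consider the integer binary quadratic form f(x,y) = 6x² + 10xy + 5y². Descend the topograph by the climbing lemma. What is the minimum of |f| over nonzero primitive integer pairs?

translate: b→-2 (≡10 mod 12), so (6,10,5)→(6,-2,1)
flip: (6,-2,1)→(1,2,6)
translate: b→0 (≡2 mod 2), so (1,2,6)→(1,0,5)
reduced (well bottom): (1,0,5) with a≤c, −a<b≤a
well minimum = a = 1

1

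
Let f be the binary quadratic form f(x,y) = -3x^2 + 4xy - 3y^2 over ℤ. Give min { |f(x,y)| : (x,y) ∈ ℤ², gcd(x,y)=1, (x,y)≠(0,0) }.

translate: b→2 (≡-4 mod 6), so (3,-4,3)→(3,2,2)
flip: (3,2,2)→(2,-2,3)
translate: b→2 (≡-2 mod 4), so (2,-2,3)→(2,2,3)
reduced (well bottom): (2,2,3) with a≤c, −a<b≤a
well minimum |f| = |-2| = 2 (negative-definite)

2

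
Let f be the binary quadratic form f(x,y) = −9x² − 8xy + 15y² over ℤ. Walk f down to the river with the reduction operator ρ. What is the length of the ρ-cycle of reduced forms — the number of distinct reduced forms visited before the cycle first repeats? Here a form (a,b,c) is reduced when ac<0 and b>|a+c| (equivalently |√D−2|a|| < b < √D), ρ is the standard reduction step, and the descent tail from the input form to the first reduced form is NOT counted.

D = 604, ⌊√D⌋ = 24
descent: ρ → (15,8,-9)  [lands on river]
river: ρ → (-9,10,14)
river: ρ → (14,18,-5)
river: ρ → (-5,22,6)
river: ρ → (6,14,-17)
river: ρ → (-17,20,3)
river: ρ → (3,22,-10)
river: ρ → (-10,18,7)
river: ρ → (7,24,-1)
river: ρ → (-1,24,7)
river: ρ → (7,18,-10)
river: ρ → (-10,22,3)
river: ρ → (3,20,-17)
river: ρ → (-17,14,6)
river: ρ → (6,22,-5)
river: ρ → (-5,18,14)
river: ρ → (14,10,-9)
river: ρ → (-9,8,15)
river: ρ → (15,22,-2)
river: ρ → (-2,22,15)
ρ-cycle length = 20 (tail of 1 descent step not counted)

20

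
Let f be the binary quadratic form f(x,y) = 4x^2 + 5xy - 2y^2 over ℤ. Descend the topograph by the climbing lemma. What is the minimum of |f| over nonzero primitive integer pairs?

river: ρ → (-2,7,1)
river: ρ → (1,7,-2)
river: ρ → (-2,5,4)
river: ρ → (4,3,-3)
river: ρ → (-3,3,4)
river: ρ → (4,5,-2)
closes: descent 0, river 6
min |a| on river = 1

1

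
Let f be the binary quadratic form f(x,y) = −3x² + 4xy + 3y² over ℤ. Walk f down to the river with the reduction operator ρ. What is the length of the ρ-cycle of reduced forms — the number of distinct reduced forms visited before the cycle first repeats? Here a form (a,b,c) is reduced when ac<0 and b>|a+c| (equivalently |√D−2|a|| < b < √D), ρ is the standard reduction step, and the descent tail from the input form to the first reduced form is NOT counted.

D = 52, ⌊√D⌋ = 7
river: ρ → (3,2,-4)
river: ρ → (-4,6,1)
river: ρ → (1,6,-4)
river: ρ → (-4,2,3)
river: ρ → (3,4,-3)
river: ρ → (-3,2,4)
river: ρ → (4,6,-1)
river: ρ → (-1,6,4)
river: ρ → (4,2,-3)
river: ρ → (-3,4,3)
ρ-cycle length = 10 (tail of 0 descent steps not counted)

10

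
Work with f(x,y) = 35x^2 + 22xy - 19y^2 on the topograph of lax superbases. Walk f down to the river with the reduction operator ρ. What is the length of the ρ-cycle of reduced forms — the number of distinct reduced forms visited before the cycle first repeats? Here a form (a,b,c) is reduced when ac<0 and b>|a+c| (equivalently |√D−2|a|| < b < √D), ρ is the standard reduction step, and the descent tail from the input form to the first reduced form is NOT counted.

D = 3144, ⌊√D⌋ = 56
river: ρ → (-19,54,3)
river: ρ → (3,54,-19)
river: ρ → (-19,22,35)
river: ρ → (35,48,-6)
river: ρ → (-6,48,35)
river: ρ → (35,22,-19)
ρ-cycle length = 6 (tail of 0 descent steps not counted)

6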